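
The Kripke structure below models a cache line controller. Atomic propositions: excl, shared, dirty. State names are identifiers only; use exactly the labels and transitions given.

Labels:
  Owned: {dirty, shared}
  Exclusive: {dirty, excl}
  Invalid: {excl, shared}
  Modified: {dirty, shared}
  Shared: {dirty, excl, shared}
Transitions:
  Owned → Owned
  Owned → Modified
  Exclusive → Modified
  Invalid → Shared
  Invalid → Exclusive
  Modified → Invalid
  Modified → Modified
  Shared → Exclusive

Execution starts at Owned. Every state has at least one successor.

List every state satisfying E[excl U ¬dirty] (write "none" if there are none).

{Invalid}

States satisfying excl: {Exclusive, Invalid, Shared}.
States satisfying ¬dirty: {Invalid}.
States satisfying E[excl U ¬dirty]: {Invalid}.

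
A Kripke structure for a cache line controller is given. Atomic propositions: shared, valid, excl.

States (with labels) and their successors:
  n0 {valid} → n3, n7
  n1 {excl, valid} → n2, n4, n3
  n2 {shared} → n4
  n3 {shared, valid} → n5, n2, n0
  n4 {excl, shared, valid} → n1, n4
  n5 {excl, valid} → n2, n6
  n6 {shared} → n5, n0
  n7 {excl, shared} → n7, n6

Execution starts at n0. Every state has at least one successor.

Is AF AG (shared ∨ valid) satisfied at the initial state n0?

States satisfying AG (shared ∨ valid): {n0, n1, n2, n3, n4, n5, n6, n7}.
States satisfying AF AG (shared ∨ valid): {n0, n1, n2, n3, n4, n5, n6, n7}.
n0 ∈ Sat(AF AG (shared ∨ valid)).

Holds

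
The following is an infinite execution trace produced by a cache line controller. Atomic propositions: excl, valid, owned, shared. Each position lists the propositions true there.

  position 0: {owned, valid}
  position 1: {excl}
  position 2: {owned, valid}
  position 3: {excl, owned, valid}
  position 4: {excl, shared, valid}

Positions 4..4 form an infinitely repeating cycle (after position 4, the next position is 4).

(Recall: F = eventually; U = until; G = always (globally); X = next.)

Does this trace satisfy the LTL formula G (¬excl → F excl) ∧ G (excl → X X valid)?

Satisfied

¬excl → F excl holds at every position 0..4, and those are all positions ever visited, so G (¬excl → F excl) holds.
Positions where ¬excl holds: 0, 2.
Check F excl at each: 0→ok, 2→ok.
excl → X X valid holds at every position 0..4, and those are all positions ever visited, so G (excl → X X valid) holds.
Positions where excl holds: 1, 3, 4.
Check X X valid at each: 1→ok, 3→ok, 4→ok.
At position 0: G (¬excl → F excl) is true; G (excl → X X valid) is true; so G (¬excl → F excl) ∧ G (excl → X X valid) is true.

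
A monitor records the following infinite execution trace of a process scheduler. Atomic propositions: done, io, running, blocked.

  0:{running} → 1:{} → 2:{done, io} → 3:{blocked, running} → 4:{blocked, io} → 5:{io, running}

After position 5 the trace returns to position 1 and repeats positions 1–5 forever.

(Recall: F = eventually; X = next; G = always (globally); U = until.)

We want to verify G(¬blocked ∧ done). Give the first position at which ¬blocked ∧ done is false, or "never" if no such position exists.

At position 0 the labels are {running}, so ¬blocked ∧ done is false there. This is the first violation.

0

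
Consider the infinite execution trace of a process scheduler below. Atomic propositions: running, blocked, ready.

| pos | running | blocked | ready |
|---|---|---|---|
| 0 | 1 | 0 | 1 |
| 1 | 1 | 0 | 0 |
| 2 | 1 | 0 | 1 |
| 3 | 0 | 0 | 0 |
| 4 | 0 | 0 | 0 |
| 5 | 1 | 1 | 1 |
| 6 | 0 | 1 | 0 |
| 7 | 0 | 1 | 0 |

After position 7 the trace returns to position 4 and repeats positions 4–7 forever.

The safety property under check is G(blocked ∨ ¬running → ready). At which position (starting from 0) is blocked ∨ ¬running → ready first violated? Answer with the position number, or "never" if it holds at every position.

3

Check blocked ∨ ¬running → ready at each position in order: 0 ✓, 1 ✓, 2 ✓.
At position 3 the labels are {}, so blocked ∨ ¬running → ready is false there. This is the first violation.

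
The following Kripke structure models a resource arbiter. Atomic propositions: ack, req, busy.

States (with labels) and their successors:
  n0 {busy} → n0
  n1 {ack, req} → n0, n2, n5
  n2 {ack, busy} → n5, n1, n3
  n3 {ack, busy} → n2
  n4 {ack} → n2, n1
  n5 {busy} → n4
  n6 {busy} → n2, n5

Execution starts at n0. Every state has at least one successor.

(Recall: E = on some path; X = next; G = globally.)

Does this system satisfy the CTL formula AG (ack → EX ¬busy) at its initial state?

Holds

States satisfying ack → EX ¬busy: {n0, n2, n4, n5, n6}.
States satisfying AG (ack → EX ¬busy): {n0}.
Every state reachable from n0 satisfies ack → EX ¬busy.
n0 ∈ Sat(AG (ack → EX ¬busy)).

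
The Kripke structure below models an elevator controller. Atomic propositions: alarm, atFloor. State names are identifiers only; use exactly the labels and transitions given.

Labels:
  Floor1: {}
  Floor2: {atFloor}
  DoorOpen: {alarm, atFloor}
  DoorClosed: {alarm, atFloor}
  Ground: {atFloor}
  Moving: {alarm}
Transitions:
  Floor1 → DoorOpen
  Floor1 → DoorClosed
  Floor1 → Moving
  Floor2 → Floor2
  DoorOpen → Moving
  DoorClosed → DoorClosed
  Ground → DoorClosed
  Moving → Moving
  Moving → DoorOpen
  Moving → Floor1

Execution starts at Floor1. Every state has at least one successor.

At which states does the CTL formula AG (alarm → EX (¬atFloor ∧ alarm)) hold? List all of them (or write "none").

{Floor2}

States satisfying alarm → EX (¬atFloor ∧ alarm): {Floor1, Floor2, DoorOpen, Ground, Moving}.
States satisfying AG (alarm → EX (¬atFloor ∧ alarm)): {Floor2}.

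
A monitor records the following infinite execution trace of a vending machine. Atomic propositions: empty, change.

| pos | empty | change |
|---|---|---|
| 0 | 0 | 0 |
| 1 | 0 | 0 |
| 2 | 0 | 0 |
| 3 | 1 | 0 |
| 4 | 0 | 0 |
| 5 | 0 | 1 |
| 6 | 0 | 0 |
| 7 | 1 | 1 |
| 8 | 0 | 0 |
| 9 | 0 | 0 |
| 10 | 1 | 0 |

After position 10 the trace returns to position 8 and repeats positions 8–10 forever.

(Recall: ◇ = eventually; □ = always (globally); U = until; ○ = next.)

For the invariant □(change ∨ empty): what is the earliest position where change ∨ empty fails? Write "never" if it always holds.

At position 0 the labels are {}, so change ∨ empty is false there. This is the first violation.

0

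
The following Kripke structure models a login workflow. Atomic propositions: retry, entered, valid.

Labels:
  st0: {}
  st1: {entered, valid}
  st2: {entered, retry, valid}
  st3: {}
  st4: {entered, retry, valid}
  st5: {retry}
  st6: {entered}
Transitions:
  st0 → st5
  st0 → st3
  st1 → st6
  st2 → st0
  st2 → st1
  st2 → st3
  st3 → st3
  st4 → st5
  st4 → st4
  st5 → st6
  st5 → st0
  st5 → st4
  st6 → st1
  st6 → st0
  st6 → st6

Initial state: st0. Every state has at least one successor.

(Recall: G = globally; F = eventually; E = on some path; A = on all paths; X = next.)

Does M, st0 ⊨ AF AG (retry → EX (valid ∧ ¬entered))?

Violated

States satisfying AG (retry → EX (valid ∧ ¬entered)): {st3}.
States satisfying AF AG (retry → EX (valid ∧ ¬entered)): {st3}.
There is a path from st0 along which AG (retry → EX (valid ∧ ¬entered)) never holds.
st0 ∉ Sat(AF AG (retry → EX (valid ∧ ¬entered))).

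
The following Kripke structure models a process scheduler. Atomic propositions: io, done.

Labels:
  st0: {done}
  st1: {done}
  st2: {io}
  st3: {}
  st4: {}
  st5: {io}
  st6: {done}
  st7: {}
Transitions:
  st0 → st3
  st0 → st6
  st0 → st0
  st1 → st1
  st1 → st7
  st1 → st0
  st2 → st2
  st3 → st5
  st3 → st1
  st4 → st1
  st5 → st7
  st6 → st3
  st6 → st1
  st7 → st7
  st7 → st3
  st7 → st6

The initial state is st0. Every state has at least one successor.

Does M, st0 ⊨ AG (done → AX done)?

States satisfying done → AX done: {st2, st3, st4, st5, st7}.
States satisfying AG (done → AX done): {st2}.
st0 is reachable from st0 and violates done → AX done, so AG fails at st0.
st0 ∉ Sat(AG (done → AX done)).

Violated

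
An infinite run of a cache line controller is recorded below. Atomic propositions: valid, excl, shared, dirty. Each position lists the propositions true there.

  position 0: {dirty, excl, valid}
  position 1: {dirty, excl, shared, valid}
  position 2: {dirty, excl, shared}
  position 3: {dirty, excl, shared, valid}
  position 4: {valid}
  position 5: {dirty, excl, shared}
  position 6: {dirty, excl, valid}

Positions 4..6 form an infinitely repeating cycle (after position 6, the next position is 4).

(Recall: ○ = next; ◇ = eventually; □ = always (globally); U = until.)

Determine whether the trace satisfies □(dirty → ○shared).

dirty → ○shared must hold at every position from 0 onward. It fails at position 3, so □(dirty → ○shared) is false.
Positions where dirty holds: 0, 1, 2, 3, 5, 6.
Check ○shared at each: 0→ok, 1→ok, 2→ok, 3→fails, 5→fails, 6→fails.

Does not hold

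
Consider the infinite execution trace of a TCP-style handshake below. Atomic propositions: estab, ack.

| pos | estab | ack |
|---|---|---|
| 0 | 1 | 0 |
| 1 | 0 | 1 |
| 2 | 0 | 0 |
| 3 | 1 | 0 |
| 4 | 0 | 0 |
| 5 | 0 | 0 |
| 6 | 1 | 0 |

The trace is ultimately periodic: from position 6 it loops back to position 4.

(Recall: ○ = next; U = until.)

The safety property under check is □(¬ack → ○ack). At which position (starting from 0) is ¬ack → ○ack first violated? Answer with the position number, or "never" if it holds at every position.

2

Check ¬ack → ○ack at each position in order: 0 ✓, 1 ✓.
At position 2 the labels are {} and the next position 3 has {estab}, so ¬ack → ○ack is false there. This is the first violation.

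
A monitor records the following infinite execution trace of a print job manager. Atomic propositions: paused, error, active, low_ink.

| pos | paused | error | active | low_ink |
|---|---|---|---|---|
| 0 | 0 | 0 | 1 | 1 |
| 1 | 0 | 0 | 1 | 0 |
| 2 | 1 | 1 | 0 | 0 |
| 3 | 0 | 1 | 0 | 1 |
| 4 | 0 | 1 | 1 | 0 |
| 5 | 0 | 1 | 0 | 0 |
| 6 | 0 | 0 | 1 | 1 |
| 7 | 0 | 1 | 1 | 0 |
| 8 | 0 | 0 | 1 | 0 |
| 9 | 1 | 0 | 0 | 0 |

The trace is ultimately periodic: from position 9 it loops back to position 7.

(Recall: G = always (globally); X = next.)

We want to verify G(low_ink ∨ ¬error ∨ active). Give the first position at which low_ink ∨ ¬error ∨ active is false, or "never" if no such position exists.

Check low_ink ∨ ¬error ∨ active at each position in order: 0 ✓, 1 ✓.
At position 2 the labels are {error, paused}, so low_ink ∨ ¬error ∨ active is false there. This is the first violation.

2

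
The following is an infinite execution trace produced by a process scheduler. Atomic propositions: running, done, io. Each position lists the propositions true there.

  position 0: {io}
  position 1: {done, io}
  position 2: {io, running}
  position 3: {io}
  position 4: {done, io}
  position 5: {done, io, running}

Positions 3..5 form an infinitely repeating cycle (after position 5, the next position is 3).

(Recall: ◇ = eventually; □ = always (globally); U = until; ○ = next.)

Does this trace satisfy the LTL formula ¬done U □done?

Walking from position 0: at position 1, □done has not yet held and ¬done fails, so ¬done U □done is false.

No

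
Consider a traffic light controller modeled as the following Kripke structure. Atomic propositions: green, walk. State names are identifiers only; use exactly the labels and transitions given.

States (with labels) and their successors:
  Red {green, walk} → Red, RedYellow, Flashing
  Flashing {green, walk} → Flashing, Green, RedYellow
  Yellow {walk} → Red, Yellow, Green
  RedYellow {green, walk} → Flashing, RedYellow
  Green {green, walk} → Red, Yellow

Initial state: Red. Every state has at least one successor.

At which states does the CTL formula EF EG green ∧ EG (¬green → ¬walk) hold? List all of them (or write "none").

{Red, Flashing, RedYellow, Green}

States satisfying EG green: {Red, Flashing, RedYellow, Green}.
States satisfying EF EG green: {Red, Flashing, Yellow, RedYellow, Green}.
States satisfying ¬green → ¬walk: {Red, Flashing, RedYellow, Green}.
States satisfying EG (¬green → ¬walk): {Red, Flashing, RedYellow, Green}.
States satisfying EF EG green ∧ EG (¬green → ¬walk): {Red, Flashing, RedYellow, Green}.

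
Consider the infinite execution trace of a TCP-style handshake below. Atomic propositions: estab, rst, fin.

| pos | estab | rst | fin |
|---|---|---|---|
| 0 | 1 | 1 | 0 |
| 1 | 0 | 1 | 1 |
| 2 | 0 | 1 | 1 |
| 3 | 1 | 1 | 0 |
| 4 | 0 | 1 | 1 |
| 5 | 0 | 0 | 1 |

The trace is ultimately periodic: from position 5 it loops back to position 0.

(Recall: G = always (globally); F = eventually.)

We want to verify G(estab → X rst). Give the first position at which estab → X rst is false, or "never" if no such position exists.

estab → X rst holds at every position 0..5, and those are all the positions the trace ever visits, so the invariant G(estab → X rst) is never violated.

never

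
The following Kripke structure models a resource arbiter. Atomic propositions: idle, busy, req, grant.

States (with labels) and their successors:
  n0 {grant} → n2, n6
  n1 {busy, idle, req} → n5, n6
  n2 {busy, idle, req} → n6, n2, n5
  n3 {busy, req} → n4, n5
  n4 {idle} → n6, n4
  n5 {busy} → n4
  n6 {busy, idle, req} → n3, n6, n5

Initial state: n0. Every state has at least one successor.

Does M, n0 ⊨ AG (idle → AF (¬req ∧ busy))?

Violated

States satisfying idle → AF (¬req ∧ busy): {n0, n3, n5}.
States satisfying AG (idle → AF (¬req ∧ busy)): ∅.
n2 is reachable from n0 and violates idle → AF (¬req ∧ busy), so AG fails at n0.
n0 ∉ Sat(AG (idle → AF (¬req ∧ busy))).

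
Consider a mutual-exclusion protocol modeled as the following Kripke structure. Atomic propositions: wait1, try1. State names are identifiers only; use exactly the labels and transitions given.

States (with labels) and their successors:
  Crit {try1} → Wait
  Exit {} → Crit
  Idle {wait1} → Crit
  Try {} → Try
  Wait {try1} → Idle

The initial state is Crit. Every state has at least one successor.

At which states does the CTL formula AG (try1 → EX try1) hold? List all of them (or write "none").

{Try}

States satisfying try1 → EX try1: {Crit, Exit, Idle, Try}.
States satisfying AG (try1 → EX try1): {Try}.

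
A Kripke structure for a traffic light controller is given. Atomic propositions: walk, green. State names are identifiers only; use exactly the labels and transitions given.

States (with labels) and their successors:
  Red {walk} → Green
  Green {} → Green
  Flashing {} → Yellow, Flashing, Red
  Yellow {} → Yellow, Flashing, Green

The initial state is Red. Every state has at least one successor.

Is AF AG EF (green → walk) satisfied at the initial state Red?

States satisfying AG EF (green → walk): {Red, Green, Flashing, Yellow}.
States satisfying AF AG EF (green → walk): {Red, Green, Flashing, Yellow}.
Red ∈ Sat(AF AG EF (green → walk)).

Holds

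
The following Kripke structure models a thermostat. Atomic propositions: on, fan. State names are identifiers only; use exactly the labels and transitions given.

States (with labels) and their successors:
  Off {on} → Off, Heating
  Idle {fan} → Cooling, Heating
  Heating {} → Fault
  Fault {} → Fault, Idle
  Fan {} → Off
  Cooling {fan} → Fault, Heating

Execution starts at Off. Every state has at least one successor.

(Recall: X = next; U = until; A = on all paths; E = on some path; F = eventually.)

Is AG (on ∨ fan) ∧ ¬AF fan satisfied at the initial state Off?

No

States satisfying on ∨ fan: {Off, Idle, Cooling}.
States satisfying AG (on ∨ fan): ∅.
States satisfying fan: {Idle, Cooling}.
States satisfying AF fan: {Idle, Cooling}.
States satisfying ¬AF fan: {Off, Heating, Fault, Fan}.
States satisfying AG (on ∨ fan) ∧ ¬AF fan: ∅.
Off ∉ Sat(AG (on ∨ fan) ∧ ¬AF fan).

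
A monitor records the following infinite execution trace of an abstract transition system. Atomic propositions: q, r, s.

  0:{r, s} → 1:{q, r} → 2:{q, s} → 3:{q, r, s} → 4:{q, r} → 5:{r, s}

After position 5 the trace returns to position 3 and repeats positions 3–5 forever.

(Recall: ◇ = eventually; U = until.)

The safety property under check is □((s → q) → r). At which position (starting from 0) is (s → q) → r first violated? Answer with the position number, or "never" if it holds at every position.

Check (s → q) → r at each position in order: 0 ✓, 1 ✓.
At position 2 the labels are {q, s}, so (s → q) → r is false there. This is the first violation.

2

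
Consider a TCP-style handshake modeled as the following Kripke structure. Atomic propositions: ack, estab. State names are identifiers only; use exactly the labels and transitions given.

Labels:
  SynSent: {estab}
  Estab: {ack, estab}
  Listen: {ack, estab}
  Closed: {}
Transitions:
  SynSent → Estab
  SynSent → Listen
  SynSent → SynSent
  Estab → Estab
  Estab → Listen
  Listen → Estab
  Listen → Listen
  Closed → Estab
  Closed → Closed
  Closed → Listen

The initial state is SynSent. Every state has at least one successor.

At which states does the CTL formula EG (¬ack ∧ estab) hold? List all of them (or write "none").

States satisfying ¬ack ∧ estab: {SynSent}.
States satisfying EG (¬ack ∧ estab): {SynSent}.

{SynSent}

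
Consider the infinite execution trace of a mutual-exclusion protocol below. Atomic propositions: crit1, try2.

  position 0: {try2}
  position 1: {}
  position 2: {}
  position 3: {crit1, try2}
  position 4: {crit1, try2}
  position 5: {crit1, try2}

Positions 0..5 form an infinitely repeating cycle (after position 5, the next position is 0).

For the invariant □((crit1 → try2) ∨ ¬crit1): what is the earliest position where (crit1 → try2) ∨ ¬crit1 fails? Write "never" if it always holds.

never

(crit1 → try2) ∨ ¬crit1 holds at every position 0..5, and those are all the positions the trace ever visits, so the invariant □((crit1 → try2) ∨ ¬crit1) is never violated.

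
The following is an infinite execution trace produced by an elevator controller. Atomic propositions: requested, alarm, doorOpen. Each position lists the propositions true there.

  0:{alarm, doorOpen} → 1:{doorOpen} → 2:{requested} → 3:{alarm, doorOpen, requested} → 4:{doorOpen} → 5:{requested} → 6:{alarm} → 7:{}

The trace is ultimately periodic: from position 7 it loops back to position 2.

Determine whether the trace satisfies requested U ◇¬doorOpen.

Walking from position 0: ◇¬doorOpen first holds at position 0, and requested holds at every earlier position along the way, so requested U ◇¬doorOpen holds.

Holds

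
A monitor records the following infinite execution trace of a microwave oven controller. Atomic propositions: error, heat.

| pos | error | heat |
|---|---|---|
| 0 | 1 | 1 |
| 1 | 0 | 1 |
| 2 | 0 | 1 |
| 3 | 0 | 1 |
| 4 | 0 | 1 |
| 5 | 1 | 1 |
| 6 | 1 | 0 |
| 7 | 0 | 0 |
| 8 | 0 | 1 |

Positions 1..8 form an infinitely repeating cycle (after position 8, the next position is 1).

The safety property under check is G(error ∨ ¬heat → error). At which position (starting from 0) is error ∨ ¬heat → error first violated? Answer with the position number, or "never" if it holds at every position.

7

Check error ∨ ¬heat → error at each position in order: 0 ✓, 1 ✓, 2 ✓, 3 ✓, 4 ✓, 5 ✓, 6 ✓.
At position 7 the labels are {}, so error ∨ ¬heat → error is false there. This is the first violation.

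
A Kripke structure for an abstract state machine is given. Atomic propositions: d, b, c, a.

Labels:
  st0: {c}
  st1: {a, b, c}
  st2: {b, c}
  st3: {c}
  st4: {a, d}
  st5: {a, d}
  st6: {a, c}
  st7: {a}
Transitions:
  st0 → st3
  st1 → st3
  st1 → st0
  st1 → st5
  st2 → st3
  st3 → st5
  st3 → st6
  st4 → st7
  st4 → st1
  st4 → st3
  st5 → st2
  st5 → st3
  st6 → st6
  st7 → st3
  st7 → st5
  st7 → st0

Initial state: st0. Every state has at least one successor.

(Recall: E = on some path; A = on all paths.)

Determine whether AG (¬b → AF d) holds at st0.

States satisfying ¬b → AF d: {st1, st2, st4, st5}.
States satisfying AG (¬b → AF d): ∅.
st0 is reachable from st0 and violates ¬b → AF d, so AG fails at st0.
st0 ∉ Sat(AG (¬b → AF d)).

No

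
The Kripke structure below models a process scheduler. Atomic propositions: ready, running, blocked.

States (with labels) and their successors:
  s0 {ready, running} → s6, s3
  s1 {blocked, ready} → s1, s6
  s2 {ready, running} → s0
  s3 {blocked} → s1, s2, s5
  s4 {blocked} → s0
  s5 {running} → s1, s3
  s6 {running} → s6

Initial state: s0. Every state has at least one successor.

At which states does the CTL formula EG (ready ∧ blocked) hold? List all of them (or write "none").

States satisfying ready ∧ blocked: {s1}.
States satisfying EG (ready ∧ blocked): {s1}.

{s1}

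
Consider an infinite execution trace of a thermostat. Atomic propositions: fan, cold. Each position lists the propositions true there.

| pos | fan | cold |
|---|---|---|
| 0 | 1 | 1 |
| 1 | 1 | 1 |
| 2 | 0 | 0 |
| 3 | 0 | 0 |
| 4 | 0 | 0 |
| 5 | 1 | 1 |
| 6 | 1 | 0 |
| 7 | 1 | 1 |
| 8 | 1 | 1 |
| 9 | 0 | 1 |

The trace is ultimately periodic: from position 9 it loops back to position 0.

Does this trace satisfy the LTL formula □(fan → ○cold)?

No

fan → ○cold must hold at every position from 0 onward. It fails at position 1, so □(fan → ○cold) is false.
Positions where fan holds: 0, 1, 5, 6, 7, 8.
Check ○cold at each: 0→ok, 1→fails, 5→fails, 6→ok, 7→ok, 8→ok.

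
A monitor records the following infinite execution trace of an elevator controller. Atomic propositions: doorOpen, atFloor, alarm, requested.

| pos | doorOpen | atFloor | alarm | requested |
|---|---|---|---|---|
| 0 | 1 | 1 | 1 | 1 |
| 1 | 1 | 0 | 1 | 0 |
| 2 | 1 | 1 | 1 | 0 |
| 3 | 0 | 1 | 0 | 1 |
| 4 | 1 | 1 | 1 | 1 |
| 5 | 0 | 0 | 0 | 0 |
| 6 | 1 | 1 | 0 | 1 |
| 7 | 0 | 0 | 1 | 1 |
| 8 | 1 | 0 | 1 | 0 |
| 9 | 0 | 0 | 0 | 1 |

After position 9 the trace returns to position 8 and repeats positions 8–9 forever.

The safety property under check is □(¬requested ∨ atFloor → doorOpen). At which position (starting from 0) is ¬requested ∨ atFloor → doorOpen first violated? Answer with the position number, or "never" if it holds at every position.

3

Check ¬requested ∨ atFloor → doorOpen at each position in order: 0 ✓, 1 ✓, 2 ✓.
At position 3 the labels are {atFloor, requested}, so ¬requested ∨ atFloor → doorOpen is false there. This is the first violation.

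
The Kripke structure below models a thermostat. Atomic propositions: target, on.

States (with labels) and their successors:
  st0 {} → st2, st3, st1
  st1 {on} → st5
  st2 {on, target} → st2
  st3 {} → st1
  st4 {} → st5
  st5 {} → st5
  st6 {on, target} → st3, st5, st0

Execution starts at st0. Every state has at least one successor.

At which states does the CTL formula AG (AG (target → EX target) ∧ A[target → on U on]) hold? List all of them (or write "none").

States satisfying AG (target → EX target) ∧ A[target → on U on]: {st0, st1, st2, st3}.
States satisfying AG (AG (target → EX target) ∧ A[target → on U on]): {st2}.

{st2}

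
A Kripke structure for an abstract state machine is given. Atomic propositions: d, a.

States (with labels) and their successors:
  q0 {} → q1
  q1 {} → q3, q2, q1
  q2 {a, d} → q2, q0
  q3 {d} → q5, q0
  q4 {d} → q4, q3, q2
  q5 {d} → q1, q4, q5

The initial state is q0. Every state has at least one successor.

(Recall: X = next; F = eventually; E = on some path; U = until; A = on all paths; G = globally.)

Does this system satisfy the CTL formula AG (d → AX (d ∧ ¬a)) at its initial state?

States satisfying d → AX (d ∧ ¬a): {q0, q1}.
States satisfying AG (d → AX (d ∧ ¬a)): ∅.
q2 is reachable from q0 and violates d → AX (d ∧ ¬a), so AG fails at q0.
q0 ∉ Sat(AG (d → AX (d ∧ ¬a))).

Violated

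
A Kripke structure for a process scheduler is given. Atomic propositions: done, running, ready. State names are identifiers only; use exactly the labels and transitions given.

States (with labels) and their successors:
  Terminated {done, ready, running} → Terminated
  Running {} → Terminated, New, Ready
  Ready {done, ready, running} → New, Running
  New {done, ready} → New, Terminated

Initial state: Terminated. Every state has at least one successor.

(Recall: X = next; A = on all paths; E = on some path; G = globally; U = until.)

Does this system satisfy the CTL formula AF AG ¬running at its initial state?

States satisfying AG ¬running: ∅.
States satisfying AF AG ¬running: ∅.
There is a path from Terminated along which AG ¬running never holds.
Terminated ∉ Sat(AF AG ¬running).

Does not hold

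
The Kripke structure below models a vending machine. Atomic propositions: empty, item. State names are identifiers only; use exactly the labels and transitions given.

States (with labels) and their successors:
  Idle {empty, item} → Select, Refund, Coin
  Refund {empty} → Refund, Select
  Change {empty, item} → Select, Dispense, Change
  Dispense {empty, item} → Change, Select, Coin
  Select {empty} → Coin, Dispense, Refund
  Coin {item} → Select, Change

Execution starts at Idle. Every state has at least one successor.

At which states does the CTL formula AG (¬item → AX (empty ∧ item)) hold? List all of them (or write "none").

States satisfying ¬item → AX (empty ∧ item): {Idle, Change, Dispense, Coin}.
States satisfying AG (¬item → AX (empty ∧ item)): ∅.

none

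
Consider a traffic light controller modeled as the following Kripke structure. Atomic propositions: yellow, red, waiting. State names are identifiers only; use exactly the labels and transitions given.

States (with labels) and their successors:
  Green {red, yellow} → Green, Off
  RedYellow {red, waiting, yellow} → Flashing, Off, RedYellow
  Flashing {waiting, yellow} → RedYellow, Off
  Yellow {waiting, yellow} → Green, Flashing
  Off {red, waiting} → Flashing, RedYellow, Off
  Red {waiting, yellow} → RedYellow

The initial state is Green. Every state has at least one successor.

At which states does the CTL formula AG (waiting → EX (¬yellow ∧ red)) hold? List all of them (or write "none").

States satisfying waiting → EX (¬yellow ∧ red): {Green, RedYellow, Flashing, Off}.
States satisfying AG (waiting → EX (¬yellow ∧ red)): {Green, RedYellow, Flashing, Off}.

{Green, RedYellow, Flashing, Off}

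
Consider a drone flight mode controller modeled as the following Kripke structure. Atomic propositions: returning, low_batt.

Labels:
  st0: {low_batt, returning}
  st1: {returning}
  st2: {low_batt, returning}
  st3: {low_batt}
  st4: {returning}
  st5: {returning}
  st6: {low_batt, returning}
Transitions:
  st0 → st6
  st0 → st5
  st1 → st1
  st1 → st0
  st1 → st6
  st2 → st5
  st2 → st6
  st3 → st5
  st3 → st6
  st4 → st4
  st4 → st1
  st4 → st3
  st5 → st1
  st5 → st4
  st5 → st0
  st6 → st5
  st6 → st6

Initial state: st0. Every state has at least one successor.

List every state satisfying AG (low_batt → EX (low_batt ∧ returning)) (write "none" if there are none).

States satisfying low_batt → EX (low_batt ∧ returning): {st0, st1, st2, st3, st4, st5, st6}.
States satisfying AG (low_batt → EX (low_batt ∧ returning)): {st0, st1, st2, st3, st4, st5, st6}.

{st0, st1, st2, st3, st4, st5, st6}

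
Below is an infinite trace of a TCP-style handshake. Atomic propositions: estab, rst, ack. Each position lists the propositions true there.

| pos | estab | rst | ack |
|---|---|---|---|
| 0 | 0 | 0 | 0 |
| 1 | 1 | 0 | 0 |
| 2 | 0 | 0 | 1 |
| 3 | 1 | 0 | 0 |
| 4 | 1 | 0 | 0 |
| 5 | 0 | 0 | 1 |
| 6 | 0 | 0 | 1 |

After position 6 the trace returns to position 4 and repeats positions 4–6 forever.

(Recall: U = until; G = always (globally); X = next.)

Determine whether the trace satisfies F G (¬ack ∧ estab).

G (¬ack ∧ estab) is false at every position 0..6, so it never becomes true and F G (¬ack ∧ estab) fails.

No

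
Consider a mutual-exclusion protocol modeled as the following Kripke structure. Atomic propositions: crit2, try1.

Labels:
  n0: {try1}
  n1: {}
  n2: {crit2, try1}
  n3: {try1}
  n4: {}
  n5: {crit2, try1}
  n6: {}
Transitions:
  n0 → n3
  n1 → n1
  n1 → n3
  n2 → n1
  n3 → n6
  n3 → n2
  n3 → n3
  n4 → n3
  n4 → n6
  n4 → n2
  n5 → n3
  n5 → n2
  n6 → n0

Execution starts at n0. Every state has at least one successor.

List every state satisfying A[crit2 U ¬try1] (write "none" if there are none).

{n1, n2, n4, n6}

States satisfying crit2: {n2, n5}.
States satisfying ¬try1: {n1, n4, n6}.
States satisfying A[crit2 U ¬try1]: {n1, n2, n4, n6}.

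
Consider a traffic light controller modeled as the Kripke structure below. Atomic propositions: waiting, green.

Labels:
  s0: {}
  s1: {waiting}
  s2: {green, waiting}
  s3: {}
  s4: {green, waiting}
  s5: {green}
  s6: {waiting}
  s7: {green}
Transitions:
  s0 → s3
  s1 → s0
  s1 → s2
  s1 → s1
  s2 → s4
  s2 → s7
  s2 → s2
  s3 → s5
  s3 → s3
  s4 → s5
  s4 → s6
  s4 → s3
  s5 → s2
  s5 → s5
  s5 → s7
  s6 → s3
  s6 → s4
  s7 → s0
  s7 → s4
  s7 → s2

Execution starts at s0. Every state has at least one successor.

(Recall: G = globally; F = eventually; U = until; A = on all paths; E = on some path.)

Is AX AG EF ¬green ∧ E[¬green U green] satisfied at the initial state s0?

Yes

States satisfying AG EF ¬green: {s0, s1, s2, s3, s4, s5, s6, s7}.
States satisfying AX AG EF ¬green: {s0, s1, s2, s3, s4, s5, s6, s7}.
States satisfying ¬green: {s0, s1, s3, s6}.
States satisfying green: {s2, s4, s5, s7}.
States satisfying E[¬green U green]: {s0, s1, s2, s3, s4, s5, s6, s7}.
States satisfying AX AG EF ¬green ∧ E[¬green U green]: {s0, s1, s2, s3, s4, s5, s6, s7}.
s0 ∈ Sat(AX AG EF ¬green ∧ E[¬green U green]).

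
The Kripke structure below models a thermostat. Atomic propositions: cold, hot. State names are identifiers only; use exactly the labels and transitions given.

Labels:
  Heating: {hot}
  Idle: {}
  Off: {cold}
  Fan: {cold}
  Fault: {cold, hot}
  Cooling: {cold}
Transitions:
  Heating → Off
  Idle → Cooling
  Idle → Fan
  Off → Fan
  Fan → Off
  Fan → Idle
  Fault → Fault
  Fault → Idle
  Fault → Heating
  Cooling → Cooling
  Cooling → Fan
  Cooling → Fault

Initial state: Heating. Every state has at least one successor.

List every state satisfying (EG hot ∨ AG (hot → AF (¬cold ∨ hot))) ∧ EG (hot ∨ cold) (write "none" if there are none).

{Heating, Off, Fan, Fault, Cooling}

States satisfying hot: {Heating, Fault}.
States satisfying EG hot: {Fault}.
States satisfying hot → AF (¬cold ∨ hot): {Heating, Idle, Off, Fan, Fault, Cooling}.
States satisfying AG (hot → AF (¬cold ∨ hot)): {Heating, Idle, Off, Fan, Fault, Cooling}.
States satisfying EG hot ∨ AG (hot → AF (¬cold ∨ hot)): {Heating, Idle, Off, Fan, Fault, Cooling}.
States satisfying hot ∨ cold: {Heating, Off, Fan, Fault, Cooling}.
States satisfying EG (hot ∨ cold): {Heating, Off, Fan, Fault, Cooling}.
States satisfying (EG hot ∨ AG (hot → AF (¬cold ∨ hot))) ∧ EG (hot ∨ cold): {Heating, Off, Fan, Fault, Cooling}.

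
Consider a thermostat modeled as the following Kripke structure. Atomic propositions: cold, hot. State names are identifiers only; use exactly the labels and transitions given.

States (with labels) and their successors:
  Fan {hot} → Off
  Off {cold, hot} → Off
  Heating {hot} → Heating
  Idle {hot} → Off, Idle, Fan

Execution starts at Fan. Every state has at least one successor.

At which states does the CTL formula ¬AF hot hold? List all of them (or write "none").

none

States satisfying hot: {Fan, Off, Heating, Idle}.
States satisfying AF hot: {Fan, Off, Heating, Idle}.
States satisfying ¬AF hot: ∅.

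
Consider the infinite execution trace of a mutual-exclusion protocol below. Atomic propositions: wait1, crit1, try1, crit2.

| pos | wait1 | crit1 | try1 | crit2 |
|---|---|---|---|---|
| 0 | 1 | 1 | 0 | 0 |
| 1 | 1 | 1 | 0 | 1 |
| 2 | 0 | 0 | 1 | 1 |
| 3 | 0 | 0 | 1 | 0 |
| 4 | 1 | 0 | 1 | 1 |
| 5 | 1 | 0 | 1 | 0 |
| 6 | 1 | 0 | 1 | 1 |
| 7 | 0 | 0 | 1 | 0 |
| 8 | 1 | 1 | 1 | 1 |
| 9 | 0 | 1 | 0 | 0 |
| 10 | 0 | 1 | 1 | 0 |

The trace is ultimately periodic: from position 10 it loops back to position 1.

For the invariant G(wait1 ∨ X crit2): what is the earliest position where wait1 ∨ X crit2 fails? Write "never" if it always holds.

Check wait1 ∨ X crit2 at each position in order: 0 ✓, 1 ✓.
At position 2 the labels are {crit2, try1} and the next position 3 has {try1}, so wait1 ∨ X crit2 is false there. This is the first violation.

2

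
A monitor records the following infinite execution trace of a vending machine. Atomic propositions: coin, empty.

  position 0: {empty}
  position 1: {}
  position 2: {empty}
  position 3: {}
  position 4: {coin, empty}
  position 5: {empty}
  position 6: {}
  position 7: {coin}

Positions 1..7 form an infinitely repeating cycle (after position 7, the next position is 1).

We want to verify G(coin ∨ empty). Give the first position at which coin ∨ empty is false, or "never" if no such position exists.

1

Check coin ∨ empty at each position in order: 0 ✓.
At position 1 the labels are {}, so coin ∨ empty is false there. This is the first violation.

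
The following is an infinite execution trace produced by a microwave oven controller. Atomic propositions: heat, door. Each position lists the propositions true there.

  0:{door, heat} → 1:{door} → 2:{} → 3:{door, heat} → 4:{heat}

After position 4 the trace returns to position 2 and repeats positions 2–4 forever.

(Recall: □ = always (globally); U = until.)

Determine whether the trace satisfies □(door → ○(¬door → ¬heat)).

door → ○(¬door → ¬heat) must hold at every position from 0 onward. It fails at position 3, so □(door → ○(¬door → ¬heat)) is false.
Positions where door holds: 0, 1, 3.
Check ○(¬door → ¬heat) at each: 0→ok, 1→ok, 3→fails.

Violated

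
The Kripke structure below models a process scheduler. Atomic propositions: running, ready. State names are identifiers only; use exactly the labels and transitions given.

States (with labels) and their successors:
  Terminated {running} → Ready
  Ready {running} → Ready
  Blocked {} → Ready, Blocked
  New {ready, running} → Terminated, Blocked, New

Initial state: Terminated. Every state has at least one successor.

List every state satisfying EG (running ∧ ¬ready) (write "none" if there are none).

{Terminated, Ready}

States satisfying running ∧ ¬ready: {Terminated, Ready}.
States satisfying EG (running ∧ ¬ready): {Terminated, Ready}.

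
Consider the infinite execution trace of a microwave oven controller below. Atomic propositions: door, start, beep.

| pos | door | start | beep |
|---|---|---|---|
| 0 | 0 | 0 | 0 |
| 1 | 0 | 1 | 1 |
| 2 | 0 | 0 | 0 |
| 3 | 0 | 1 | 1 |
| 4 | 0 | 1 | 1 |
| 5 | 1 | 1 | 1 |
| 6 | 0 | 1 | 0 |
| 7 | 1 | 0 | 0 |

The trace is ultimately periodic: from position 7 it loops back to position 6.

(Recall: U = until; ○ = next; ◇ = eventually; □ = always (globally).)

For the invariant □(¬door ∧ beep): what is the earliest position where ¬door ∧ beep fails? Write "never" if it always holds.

At position 0 the labels are {}, so ¬door ∧ beep is false there. This is the first violation.

0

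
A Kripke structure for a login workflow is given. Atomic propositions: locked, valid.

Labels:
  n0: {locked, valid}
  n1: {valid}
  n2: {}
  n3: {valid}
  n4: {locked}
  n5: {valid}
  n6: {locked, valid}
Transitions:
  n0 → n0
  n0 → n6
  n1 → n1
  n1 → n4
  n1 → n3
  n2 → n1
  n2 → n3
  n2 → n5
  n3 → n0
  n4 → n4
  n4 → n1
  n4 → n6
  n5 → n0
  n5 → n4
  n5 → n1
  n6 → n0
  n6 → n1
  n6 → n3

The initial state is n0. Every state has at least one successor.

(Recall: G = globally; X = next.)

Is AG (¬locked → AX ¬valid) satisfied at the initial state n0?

States satisfying ¬locked → AX ¬valid: {n0, n4, n6}.
States satisfying AG (¬locked → AX ¬valid): ∅.
n1 is reachable from n0 and violates ¬locked → AX ¬valid, so AG fails at n0.
n0 ∉ Sat(AG (¬locked → AX ¬valid)).

Does not hold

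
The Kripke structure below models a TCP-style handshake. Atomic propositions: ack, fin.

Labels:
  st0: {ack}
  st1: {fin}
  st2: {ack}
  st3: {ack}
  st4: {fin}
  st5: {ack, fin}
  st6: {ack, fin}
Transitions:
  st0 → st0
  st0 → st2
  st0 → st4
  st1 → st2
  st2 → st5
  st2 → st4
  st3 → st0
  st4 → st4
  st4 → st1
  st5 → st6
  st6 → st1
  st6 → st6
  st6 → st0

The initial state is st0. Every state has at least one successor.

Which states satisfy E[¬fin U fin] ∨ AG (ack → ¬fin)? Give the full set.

States satisfying ¬fin: {st0, st2, st3}.
States satisfying fin: {st1, st4, st5, st6}.
States satisfying E[¬fin U fin]: {st0, st1, st2, st3, st4, st5, st6}.
States satisfying ack → ¬fin: {st0, st1, st2, st3, st4}.
States satisfying AG (ack → ¬fin): ∅.
States satisfying E[¬fin U fin] ∨ AG (ack → ¬fin): {st0, st1, st2, st3, st4, st5, st6}.

{st0, st1, st2, st3, st4, st5, st6}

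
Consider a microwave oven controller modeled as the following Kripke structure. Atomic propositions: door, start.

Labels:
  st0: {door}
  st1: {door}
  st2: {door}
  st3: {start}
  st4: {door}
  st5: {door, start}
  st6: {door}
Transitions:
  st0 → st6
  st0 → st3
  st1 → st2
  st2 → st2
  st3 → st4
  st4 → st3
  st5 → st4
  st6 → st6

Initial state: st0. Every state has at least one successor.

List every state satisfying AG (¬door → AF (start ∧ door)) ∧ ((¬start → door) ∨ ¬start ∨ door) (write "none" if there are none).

{st1, st2, st6}

States satisfying ¬door → AF (start ∧ door): {st0, st1, st2, st4, st5, st6}.
States satisfying AG (¬door → AF (start ∧ door)): {st1, st2, st6}.
States satisfying ¬start: {st0, st1, st2, st4, st6}.
States satisfying ¬start → door: {st0, st1, st2, st3, st4, st5, st6}.
States satisfying ¬start ∨ door: {st0, st1, st2, st4, st5, st6}.
States satisfying (¬start → door) ∨ ¬start ∨ door: {st0, st1, st2, st3, st4, st5, st6}.
States satisfying AG (¬door → AF (start ∧ door)) ∧ ((¬start → door) ∨ ¬start ∨ door): {st1, st2, st6}.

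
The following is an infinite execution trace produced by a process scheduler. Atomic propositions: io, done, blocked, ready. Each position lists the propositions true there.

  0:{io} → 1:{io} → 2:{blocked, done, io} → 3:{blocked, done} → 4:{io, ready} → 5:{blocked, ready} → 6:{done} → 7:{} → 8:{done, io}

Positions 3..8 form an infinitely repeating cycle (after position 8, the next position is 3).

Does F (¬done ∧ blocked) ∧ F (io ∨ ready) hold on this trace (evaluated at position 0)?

Holds

¬done ∧ blocked holds at position 5, which is reachable from 0, so F (¬done ∧ blocked) holds.
io ∨ ready holds at position 0, which is reachable from 0, so F (io ∨ ready) holds.
At position 0: F (¬done ∧ blocked) is true; F (io ∨ ready) is true; so F (¬done ∧ blocked) ∧ F (io ∨ ready) is true.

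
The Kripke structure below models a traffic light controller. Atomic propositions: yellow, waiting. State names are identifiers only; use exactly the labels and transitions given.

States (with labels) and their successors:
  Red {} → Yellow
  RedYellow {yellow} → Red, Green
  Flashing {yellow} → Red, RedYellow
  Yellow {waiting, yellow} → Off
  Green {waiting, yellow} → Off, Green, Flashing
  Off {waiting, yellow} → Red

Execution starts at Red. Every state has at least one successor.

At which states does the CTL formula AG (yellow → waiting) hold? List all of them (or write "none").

States satisfying yellow → waiting: {Red, Yellow, Green, Off}.
States satisfying AG (yellow → waiting): {Red, Yellow, Off}.

{Red, Yellow, Off}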